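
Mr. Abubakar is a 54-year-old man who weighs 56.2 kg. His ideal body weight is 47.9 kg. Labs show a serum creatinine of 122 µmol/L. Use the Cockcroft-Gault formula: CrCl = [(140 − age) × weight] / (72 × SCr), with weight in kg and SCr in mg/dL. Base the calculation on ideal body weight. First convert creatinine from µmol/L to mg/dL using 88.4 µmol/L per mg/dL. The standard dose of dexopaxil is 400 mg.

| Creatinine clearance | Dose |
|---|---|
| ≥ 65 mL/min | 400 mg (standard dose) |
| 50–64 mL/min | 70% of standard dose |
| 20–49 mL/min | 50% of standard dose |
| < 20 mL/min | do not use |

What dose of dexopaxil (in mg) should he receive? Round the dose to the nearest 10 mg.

SCr = 122 / 88.4 = 1.38 mg/dL
CrCl = (140 − 54) × 47.9 / (72 × 1.38) = 4119.4 / 99.36 ≈ 41.5 mL/min
CrCl ≈ 41 mL/min → bracket 20–49 mL/min.
50% of 400 mg = 200 mg

200 mg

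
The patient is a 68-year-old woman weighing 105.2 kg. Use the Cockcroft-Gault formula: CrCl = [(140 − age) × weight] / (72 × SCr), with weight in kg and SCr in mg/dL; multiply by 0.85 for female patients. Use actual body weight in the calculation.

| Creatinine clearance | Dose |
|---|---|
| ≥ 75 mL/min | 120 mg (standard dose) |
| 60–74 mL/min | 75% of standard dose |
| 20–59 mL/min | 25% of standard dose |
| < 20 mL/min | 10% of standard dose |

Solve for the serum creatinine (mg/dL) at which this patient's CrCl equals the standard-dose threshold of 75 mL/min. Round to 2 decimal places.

Standard dose requires CrCl ≥ 75 mL/min.
Set (140 − 68) × 105.2 × 0.85 / (72 × SCr) = 75
SCr = (140 − 68) × 105.2 × 0.85 / (72 × 75) = 1.192 mg/dL

1.19 mg/dL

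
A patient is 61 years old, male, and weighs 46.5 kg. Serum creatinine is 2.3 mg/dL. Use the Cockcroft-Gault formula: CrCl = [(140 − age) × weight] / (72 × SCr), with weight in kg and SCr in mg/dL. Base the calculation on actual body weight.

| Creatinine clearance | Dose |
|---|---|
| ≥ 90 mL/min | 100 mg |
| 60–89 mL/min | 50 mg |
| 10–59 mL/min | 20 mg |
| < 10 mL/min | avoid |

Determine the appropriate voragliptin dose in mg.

CrCl = (140 − 61) × 46.5 / (72 × 2.3) = 3673.5 / 165.60 ≈ 22.2 mL/min
CrCl ≈ 22 mL/min → bracket 10–59 mL/min.
Dose for this bracket: 20 mg.

20 mg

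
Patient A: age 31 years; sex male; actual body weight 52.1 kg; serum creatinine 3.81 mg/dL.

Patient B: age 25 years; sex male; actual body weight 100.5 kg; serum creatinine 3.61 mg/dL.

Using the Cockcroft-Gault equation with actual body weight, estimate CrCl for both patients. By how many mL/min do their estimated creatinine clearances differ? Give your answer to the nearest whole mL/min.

Patient A: CrCl = (140 − 31) × 52.1 / (72 × 3.81) = 5678.9 / 274.32 ≈ 20.7 mL/min
Patient B: CrCl = (140 − 25) × 100.5 / (72 × 3.61) = 11557.5 / 259.92 ≈ 44.5 mL/min
|20.7 − 44.5| = 23.8 mL/min

24 mL/min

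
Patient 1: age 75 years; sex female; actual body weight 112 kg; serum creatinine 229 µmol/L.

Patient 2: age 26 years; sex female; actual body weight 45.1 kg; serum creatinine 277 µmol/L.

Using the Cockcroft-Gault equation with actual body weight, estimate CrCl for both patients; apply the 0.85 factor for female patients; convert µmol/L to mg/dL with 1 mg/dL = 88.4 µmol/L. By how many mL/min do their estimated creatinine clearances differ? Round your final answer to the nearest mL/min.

Patient 1: SCr = 229 / 88.4 = 2.59 mg/dL
Patient 1: CrCl = (140 − 75) × 112 / (72 × 2.59) × 0.85 = 7280.0 / 186.48 × 0.85 ≈ 33.2 mL/min
Patient 2: SCr = 277 / 88.4 = 3.133 mg/dL
Patient 2: CrCl = (140 − 26) × 45.1 / (72 × 3.133) × 0.85 = 5141.4 / 225.58 × 0.85 ≈ 19.4 mL/min
|33.2 − 19.4| = 13.8 mL/min

14 mL/min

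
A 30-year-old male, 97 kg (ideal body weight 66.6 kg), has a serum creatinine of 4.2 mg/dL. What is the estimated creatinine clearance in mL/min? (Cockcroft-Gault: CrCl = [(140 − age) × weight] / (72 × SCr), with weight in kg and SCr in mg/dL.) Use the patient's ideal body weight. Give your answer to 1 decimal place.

24.2 mL/min

CrCl = (140 − 30) × 66.6 / (72 × 4.2) = 7326.0 / 302.40 ≈ 24.2 mL/min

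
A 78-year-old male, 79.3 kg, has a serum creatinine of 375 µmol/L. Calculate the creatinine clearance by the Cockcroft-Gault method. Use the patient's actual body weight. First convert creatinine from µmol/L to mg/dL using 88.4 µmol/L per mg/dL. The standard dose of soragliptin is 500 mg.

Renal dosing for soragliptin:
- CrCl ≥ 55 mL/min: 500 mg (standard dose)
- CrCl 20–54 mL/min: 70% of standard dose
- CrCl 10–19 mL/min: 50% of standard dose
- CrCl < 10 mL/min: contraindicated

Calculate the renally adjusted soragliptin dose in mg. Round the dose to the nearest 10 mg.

SCr = 375 / 88.4 = 4.242 mg/dL
CrCl = (140 − 78) × 79.3 / (72 × 4.242) = 4916.6 / 305.42 ≈ 16.1 mL/min
CrCl ≈ 16 mL/min → bracket 10–19 mL/min.
50% of 500 mg = 250 mg

250 mg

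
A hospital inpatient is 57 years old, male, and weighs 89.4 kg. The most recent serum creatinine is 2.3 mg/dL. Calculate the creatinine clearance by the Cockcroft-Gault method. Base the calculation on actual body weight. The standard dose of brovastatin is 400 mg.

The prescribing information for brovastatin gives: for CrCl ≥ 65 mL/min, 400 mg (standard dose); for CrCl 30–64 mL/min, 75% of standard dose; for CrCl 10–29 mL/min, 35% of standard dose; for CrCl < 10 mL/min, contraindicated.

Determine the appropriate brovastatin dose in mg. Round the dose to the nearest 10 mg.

300 mg

CrCl = (140 − 57) × 89.4 / (72 × 2.3) = 7420.2 / 165.60 ≈ 44.8 mL/min
CrCl ≈ 45 mL/min → bracket 30–64 mL/min.
75% of 400 mg = 300 mg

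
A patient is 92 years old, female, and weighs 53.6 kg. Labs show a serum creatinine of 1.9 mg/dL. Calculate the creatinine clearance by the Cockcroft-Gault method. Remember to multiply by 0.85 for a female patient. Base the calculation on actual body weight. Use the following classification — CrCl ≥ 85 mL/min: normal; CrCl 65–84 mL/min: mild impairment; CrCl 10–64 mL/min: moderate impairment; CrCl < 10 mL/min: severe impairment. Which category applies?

CrCl = (140 − 92) × 53.6 / (72 × 1.9) × 0.85 = 2572.8 / 136.80 × 0.85 ≈ 16.0 mL/min
16 mL/min falls in the 'moderate impairment' range.

moderate impairment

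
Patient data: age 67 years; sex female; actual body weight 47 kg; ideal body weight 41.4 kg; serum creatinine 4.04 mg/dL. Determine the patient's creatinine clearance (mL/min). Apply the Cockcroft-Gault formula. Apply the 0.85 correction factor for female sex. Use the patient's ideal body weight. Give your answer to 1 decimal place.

CrCl = (140 − 67) × 41.4 / (72 × 4.04) × 0.85 = 3022.2 / 290.88 × 0.85 ≈ 8.8 mL/min

8.8 mL/min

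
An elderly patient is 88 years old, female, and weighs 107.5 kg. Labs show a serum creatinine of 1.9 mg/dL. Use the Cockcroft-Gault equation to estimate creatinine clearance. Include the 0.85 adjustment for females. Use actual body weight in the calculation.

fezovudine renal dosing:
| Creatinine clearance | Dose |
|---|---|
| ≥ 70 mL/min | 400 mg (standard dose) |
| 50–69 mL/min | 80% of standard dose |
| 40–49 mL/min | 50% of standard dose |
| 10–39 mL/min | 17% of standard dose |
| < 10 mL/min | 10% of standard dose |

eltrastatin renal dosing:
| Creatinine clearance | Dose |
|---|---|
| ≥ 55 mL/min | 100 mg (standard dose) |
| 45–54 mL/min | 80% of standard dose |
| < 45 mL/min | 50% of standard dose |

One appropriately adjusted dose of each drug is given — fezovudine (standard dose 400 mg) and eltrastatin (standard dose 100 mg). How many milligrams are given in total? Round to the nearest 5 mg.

CrCl = (140 − 88) × 107.5 / (72 × 1.9) × 0.85 = 5590.0 / 136.80 × 0.85 ≈ 34.7 mL/min
CrCl ≈ 35 mL/min.
fezovudine: 10–39 mL/min → 17% of 400 mg = 68 mg.
eltrastatin: < 45 mL/min → 50% of 100 mg = 50 mg.
Total = 68 + 50 = 118 mg.

120 mg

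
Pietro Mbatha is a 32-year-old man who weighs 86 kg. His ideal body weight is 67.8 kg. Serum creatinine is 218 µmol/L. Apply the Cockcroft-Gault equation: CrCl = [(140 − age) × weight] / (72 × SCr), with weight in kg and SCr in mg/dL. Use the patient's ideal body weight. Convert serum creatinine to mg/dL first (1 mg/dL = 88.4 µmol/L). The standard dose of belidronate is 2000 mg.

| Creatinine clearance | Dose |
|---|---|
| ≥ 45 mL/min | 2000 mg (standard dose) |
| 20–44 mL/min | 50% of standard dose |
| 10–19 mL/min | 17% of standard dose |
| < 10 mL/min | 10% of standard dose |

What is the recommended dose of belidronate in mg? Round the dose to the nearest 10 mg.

SCr = 218 / 88.4 = 2.466 mg/dL
CrCl = (140 − 32) × 67.8 / (72 × 2.466) = 7322.4 / 177.55 ≈ 41.2 mL/min
CrCl ≈ 41 mL/min → bracket 20–44 mL/min.
50% of 2000 mg = 1000 mg

1000 mg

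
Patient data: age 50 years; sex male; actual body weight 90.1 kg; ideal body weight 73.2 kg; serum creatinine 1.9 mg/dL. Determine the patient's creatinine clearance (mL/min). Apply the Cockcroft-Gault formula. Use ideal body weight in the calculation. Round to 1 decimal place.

CrCl = (140 − 50) × 73.2 / (72 × 1.9) = 6588.0 / 136.80 ≈ 48.2 mL/min

48.2 mL/min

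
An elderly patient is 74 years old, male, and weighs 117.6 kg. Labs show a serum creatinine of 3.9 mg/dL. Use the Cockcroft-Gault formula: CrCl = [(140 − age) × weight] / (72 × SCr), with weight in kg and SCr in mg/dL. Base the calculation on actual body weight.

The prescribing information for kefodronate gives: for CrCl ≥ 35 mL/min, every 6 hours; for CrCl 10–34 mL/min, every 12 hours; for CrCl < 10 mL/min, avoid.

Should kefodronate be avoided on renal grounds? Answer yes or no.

no

CrCl = (140 − 74) × 117.6 / (72 × 3.9) = 7761.6 / 280.80 ≈ 27.6 mL/min
CrCl ≈ 28 mL/min, which is ≥ 10 mL/min.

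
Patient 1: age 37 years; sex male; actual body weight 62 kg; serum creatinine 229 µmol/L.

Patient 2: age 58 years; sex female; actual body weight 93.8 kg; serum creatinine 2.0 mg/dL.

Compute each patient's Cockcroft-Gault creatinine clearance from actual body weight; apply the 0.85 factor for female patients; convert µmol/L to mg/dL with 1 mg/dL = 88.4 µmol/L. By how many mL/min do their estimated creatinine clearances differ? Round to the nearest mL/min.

Patient 1: SCr = 229 / 88.4 = 2.59 mg/dL
Patient 1: CrCl = (140 − 37) × 62 / (72 × 2.59) = 6386.0 / 186.48 ≈ 34.2 mL/min
Patient 2: CrCl = (140 − 58) × 93.8 / (72 × 2) × 0.85 = 7691.6 / 144.00 × 0.85 ≈ 45.4 mL/min
|34.2 − 45.4| = 11.2 mL/min

11 mL/min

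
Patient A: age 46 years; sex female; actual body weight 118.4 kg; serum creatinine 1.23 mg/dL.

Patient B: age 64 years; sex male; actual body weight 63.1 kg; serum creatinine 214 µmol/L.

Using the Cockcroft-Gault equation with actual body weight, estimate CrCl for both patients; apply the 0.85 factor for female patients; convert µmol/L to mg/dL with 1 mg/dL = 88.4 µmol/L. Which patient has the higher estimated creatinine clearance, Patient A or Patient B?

Patient A

Patient A: CrCl = (140 − 46) × 118.4 / (72 × 1.23) × 0.85 = 11129.6 / 88.56 × 0.85 ≈ 106.8 mL/min
Patient B: SCr = 214 / 88.4 = 2.421 mg/dL
Patient B: CrCl = (140 − 64) × 63.1 / (72 × 2.421) = 4795.6 / 174.31 ≈ 27.5 mL/min
106.8 vs 27.5 mL/min → Patient A is higher.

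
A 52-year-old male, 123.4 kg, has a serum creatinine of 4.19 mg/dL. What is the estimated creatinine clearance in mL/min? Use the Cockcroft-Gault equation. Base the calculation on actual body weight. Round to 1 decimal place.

36.0 mL/min

CrCl = (140 − 52) × 123.4 / (72 × 4.19) = 10859.2 / 301.68 ≈ 36.0 mL/min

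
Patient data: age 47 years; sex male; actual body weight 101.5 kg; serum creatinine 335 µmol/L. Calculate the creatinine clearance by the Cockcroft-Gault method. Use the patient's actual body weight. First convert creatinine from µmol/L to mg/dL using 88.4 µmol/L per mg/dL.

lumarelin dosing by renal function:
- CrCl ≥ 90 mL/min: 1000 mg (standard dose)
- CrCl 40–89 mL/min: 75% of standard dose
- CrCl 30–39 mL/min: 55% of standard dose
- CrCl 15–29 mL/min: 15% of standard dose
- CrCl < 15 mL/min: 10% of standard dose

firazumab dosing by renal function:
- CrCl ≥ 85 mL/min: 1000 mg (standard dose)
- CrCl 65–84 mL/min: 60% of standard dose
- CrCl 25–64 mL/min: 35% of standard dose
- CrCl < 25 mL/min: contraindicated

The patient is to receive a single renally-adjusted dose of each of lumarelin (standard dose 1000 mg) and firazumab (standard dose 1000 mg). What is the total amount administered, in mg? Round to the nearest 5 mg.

SCr = 335 / 88.4 = 3.79 mg/dL
CrCl = (140 − 47) × 101.5 / (72 × 3.79) = 9439.5 / 272.88 ≈ 34.6 mL/min
CrCl ≈ 35 mL/min.
lumarelin: 30–39 mL/min → 55% of 1000 mg = 550 mg.
firazumab: 25–64 mL/min → 35% of 1000 mg = 350 mg.
Total = 550 + 350 = 900 mg.

900 mg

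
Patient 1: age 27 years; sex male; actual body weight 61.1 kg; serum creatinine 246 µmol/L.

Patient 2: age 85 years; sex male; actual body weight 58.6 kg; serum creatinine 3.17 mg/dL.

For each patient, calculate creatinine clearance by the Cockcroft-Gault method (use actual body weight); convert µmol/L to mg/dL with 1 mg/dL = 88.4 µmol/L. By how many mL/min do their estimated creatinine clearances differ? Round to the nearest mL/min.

20 mL/min

Patient 1: SCr = 246 / 88.4 = 2.783 mg/dL
Patient 1: CrCl = (140 − 27) × 61.1 / (72 × 2.783) = 6904.3 / 200.38 ≈ 34.5 mL/min
Patient 2: CrCl = (140 − 85) × 58.6 / (72 × 3.17) = 3223.0 / 228.24 ≈ 14.1 mL/min
|34.5 − 14.1| = 20.4 mL/min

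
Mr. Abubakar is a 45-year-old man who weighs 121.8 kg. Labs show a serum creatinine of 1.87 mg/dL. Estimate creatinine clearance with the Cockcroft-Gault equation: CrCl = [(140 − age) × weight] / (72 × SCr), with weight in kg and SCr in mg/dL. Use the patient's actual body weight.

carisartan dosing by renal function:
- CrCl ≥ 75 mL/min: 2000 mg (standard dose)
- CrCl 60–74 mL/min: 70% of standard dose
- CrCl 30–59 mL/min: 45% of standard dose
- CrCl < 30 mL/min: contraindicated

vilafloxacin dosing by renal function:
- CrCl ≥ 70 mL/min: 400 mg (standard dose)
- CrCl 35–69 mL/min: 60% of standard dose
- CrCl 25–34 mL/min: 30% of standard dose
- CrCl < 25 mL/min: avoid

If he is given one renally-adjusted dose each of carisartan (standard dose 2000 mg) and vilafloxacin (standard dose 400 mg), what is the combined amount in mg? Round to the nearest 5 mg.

CrCl = (140 − 45) × 121.8 / (72 × 1.87) = 11571.0 / 134.64 ≈ 85.9 mL/min
CrCl ≈ 86 mL/min.
carisartan: ≥ 75 mL/min → 100% of 2000 mg = 2000 mg.
vilafloxacin: ≥ 70 mL/min → 100% of 400 mg = 400 mg.
Total = 2000 + 400 = 2400 mg.

2400 mg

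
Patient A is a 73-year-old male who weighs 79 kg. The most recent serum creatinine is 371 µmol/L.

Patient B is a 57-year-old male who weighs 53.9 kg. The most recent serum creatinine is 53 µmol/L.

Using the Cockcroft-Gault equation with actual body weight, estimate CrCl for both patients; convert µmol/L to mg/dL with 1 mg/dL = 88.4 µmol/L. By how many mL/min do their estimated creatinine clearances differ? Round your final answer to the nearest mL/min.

86 mL/min

Patient A: SCr = 371 / 88.4 = 4.197 mg/dL
Patient A: CrCl = (140 − 73) × 79 / (72 × 4.197) = 5293.0 / 302.18 ≈ 17.5 mL/min
Patient B: SCr = 53 / 88.4 = 0.6 mg/dL
Patient B: CrCl = (140 − 57) × 53.9 / (72 × 0.6) = 4473.7 / 43.20 ≈ 103.6 mL/min
|17.5 − 103.6| = 86.1 mL/min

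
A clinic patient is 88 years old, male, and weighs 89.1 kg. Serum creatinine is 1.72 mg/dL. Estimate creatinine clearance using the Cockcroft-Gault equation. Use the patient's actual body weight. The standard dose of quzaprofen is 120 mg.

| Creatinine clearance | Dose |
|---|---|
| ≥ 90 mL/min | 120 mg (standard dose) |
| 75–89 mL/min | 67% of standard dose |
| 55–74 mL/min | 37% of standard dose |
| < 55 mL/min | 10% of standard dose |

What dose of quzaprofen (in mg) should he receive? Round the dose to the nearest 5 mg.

CrCl = (140 − 88) × 89.1 / (72 × 1.72) = 4633.2 / 123.84 ≈ 37.4 mL/min
CrCl ≈ 37 mL/min → bracket < 55 mL/min.
10% of 120 mg = 12 mg → 10 mg

10 mg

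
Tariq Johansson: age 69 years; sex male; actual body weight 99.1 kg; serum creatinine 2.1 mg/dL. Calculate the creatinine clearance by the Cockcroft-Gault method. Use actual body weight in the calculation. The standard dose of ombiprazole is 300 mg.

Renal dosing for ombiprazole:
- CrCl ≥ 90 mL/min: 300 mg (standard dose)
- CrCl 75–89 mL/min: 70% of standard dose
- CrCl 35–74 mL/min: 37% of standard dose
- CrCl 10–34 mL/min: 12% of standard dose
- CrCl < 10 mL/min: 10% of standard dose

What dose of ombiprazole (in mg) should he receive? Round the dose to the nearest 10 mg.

110 mg

CrCl = (140 − 69) × 99.1 / (72 × 2.1) = 7036.1 / 151.20 ≈ 46.5 mL/min
CrCl ≈ 47 mL/min → bracket 35–74 mL/min.
37% of 300 mg = 111 mg → 110 mg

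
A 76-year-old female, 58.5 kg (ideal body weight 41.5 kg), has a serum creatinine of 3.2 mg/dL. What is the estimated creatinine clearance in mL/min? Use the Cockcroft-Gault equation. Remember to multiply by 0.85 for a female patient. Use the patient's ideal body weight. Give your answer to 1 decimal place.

CrCl = (140 − 76) × 41.5 / (72 × 3.2) × 0.85 = 2656.0 / 230.40 × 0.85 ≈ 9.8 mL/min

9.8 mL/min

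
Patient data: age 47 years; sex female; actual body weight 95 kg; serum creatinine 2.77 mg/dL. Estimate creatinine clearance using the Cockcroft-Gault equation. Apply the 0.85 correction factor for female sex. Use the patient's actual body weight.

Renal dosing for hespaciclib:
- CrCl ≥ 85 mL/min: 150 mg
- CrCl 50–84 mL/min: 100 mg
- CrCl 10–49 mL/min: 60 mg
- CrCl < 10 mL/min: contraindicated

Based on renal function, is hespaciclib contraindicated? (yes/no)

CrCl = (140 − 47) × 95 / (72 × 2.77) × 0.85 = 8835.0 / 199.44 × 0.85 ≈ 37.7 mL/min
CrCl ≈ 38 mL/min, which is ≥ 10 mL/min.

no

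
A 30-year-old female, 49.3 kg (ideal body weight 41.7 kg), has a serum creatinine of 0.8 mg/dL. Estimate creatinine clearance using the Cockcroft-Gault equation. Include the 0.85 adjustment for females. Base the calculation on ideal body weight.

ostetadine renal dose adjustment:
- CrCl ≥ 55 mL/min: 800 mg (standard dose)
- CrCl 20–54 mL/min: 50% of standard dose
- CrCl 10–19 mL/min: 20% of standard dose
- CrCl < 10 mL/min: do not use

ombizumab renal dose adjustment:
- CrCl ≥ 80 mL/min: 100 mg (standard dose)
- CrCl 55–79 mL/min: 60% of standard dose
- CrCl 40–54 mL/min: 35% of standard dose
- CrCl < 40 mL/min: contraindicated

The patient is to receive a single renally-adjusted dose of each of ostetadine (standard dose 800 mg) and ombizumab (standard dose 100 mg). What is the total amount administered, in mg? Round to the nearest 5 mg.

CrCl = (140 − 30) × 41.7 / (72 × 0.8) × 0.85 = 4587.0 / 57.60 × 0.85 ≈ 67.7 mL/min
CrCl ≈ 68 mL/min.
ostetadine: ≥ 55 mL/min → 100% of 800 mg = 800 mg.
ombizumab: 55–79 mL/min → 60% of 100 mg = 60 mg.
Total = 800 + 60 = 860 mg.

860 mg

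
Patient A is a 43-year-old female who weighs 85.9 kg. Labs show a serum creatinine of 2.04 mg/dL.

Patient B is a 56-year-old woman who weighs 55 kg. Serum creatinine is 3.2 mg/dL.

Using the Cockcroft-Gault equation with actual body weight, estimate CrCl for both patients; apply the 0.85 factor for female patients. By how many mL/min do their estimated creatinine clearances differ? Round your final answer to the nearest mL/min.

Patient A: CrCl = (140 − 43) × 85.9 / (72 × 2.04) × 0.85 = 8332.3 / 146.88 × 0.85 ≈ 48.2 mL/min
Patient B: CrCl = (140 − 56) × 55 / (72 × 3.2) × 0.85 = 4620.0 / 230.40 × 0.85 ≈ 17.0 mL/min
|48.2 − 17.0| = 31.2 mL/min

31 mL/min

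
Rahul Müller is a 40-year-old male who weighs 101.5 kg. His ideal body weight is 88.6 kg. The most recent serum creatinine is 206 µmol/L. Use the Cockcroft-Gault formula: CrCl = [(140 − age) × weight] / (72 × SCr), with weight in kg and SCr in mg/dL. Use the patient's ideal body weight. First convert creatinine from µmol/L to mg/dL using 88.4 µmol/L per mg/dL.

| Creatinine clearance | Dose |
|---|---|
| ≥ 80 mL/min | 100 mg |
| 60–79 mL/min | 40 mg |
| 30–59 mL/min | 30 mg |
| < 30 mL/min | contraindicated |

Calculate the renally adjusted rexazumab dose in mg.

30 mg

SCr = 206 / 88.4 = 2.33 mg/dL
CrCl = (140 − 40) × 88.6 / (72 × 2.33) = 8860.0 / 167.76 ≈ 52.8 mL/min
CrCl ≈ 53 mL/min → bracket 30–59 mL/min.
Dose for this bracket: 30 mg.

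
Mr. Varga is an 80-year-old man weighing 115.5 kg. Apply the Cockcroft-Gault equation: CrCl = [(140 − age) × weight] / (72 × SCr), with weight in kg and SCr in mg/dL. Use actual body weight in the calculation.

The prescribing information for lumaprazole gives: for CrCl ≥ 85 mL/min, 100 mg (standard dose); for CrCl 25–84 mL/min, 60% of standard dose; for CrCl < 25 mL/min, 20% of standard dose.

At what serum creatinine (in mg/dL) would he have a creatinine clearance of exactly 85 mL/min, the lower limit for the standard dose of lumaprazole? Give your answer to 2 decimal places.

Standard dose requires CrCl ≥ 85 mL/min.
Set (140 − 80) × 115.5 / (72 × SCr) = 85
SCr = (140 − 80) × 115.5 / (72 × 85) = 1.132 mg/dL

1.13 mg/dL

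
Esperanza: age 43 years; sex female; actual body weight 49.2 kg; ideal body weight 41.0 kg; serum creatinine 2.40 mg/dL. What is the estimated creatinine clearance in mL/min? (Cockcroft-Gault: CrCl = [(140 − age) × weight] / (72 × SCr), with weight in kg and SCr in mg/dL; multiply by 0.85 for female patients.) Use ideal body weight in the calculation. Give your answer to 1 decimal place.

CrCl = (140 − 43) × 41 / (72 × 2.4) × 0.85 = 3977.0 / 172.80 × 0.85 ≈ 19.6 mL/min

19.6 mL/min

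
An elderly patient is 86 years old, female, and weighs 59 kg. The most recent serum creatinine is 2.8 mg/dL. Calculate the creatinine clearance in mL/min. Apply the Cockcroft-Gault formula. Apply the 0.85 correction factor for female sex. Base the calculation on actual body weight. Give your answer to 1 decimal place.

CrCl = (140 − 86) × 59 / (72 × 2.8) × 0.85 = 3186.0 / 201.60 × 0.85 ≈ 13.4 mL/min

13.4 mL/min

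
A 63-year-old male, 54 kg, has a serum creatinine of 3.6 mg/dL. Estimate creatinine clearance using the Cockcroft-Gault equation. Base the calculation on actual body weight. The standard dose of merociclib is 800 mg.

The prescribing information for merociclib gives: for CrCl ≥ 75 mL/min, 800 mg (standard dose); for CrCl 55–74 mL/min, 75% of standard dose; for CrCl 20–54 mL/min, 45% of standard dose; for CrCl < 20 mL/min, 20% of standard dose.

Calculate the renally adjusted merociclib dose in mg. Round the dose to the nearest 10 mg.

CrCl = (140 − 63) × 54 / (72 × 3.6) = 4158.0 / 259.20 ≈ 16.0 mL/min
CrCl ≈ 16 mL/min → bracket < 20 mL/min.
20% of 800 mg = 160 mg

160 mg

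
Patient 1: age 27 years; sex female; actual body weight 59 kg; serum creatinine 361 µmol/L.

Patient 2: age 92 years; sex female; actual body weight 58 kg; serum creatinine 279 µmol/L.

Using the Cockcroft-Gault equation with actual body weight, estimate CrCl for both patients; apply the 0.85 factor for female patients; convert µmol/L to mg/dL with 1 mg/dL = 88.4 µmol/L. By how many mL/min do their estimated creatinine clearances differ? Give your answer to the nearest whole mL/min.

Patient 1: SCr = 361 / 88.4 = 4.084 mg/dL
Patient 1: CrCl = (140 − 27) × 59 / (72 × 4.084) × 0.85 = 6667.0 / 294.05 × 0.85 ≈ 19.3 mL/min
Patient 2: SCr = 279 / 88.4 = 3.156 mg/dL
Patient 2: CrCl = (140 − 92) × 58 / (72 × 3.156) × 0.85 = 2784.0 / 227.23 × 0.85 ≈ 10.4 mL/min
|19.3 − 10.4| = 8.9 mL/min

9 mL/min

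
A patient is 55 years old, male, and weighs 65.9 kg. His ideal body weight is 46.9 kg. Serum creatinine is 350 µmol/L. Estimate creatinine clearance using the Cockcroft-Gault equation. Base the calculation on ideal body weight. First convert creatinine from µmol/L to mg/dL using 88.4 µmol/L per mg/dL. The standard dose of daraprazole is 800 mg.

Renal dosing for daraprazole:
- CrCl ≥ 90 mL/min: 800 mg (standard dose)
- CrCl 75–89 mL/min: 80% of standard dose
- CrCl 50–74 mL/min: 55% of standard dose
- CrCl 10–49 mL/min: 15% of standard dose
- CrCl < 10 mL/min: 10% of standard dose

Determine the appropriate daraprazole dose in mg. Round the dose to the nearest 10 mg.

120 mg

SCr = 350 / 88.4 = 3.959 mg/dL
CrCl = (140 − 55) × 46.9 / (72 × 3.959) = 3986.5 / 285.05 ≈ 14.0 mL/min
CrCl ≈ 14 mL/min → bracket 10–49 mL/min.
15% of 800 mg = 120 mg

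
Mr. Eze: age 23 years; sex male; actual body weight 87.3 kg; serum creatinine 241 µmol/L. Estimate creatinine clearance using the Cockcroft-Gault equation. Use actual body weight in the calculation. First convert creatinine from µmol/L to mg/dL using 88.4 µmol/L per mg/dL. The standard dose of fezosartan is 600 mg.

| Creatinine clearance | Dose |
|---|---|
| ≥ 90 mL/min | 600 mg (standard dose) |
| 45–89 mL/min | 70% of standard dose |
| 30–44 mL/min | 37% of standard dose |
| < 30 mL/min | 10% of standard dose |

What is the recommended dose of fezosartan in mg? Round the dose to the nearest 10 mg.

420 mg

SCr = 241 / 88.4 = 2.726 mg/dL
CrCl = (140 − 23) × 87.3 / (72 × 2.726) = 10214.1 / 196.27 ≈ 52.0 mL/min
CrCl ≈ 52 mL/min → bracket 45–89 mL/min.
70% of 600 mg = 420 mg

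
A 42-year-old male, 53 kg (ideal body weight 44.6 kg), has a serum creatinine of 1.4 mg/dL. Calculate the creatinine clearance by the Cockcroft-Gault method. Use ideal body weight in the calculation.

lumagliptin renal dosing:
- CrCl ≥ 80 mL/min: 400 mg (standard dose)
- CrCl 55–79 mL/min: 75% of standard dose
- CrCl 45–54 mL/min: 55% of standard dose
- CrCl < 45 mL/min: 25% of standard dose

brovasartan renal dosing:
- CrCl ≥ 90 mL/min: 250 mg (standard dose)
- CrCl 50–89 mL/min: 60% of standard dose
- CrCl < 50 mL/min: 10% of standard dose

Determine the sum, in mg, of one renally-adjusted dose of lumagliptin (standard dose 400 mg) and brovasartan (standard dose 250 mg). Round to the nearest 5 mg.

125 mg

CrCl = (140 − 42) × 44.6 / (72 × 1.4) = 4370.8 / 100.80 ≈ 43.4 mL/min
CrCl ≈ 43 mL/min.
lumagliptin: < 45 mL/min → 25% of 400 mg = 100 mg.
brovasartan: < 50 mL/min → 10% of 250 mg = 25 mg.
Total = 100 + 25 = 125 mg.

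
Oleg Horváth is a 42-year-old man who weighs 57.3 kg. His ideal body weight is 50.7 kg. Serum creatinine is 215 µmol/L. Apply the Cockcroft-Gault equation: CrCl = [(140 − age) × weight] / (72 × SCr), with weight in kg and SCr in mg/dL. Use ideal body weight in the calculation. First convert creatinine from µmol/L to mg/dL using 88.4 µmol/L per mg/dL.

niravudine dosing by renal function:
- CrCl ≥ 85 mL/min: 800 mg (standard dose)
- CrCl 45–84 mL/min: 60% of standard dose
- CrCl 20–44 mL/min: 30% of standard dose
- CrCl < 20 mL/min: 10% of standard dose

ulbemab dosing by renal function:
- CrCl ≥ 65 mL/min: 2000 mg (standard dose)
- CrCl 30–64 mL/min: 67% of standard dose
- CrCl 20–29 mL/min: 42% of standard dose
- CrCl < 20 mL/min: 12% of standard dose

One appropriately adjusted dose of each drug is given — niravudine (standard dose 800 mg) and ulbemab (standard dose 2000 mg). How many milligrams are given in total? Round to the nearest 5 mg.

SCr = 215 / 88.4 = 2.432 mg/dL
CrCl = (140 − 42) × 50.7 / (72 × 2.432) = 4968.6 / 175.10 ≈ 28.4 mL/min
CrCl ≈ 28 mL/min.
niravudine: 20–44 mL/min → 30% of 800 mg = 240 mg.
ulbemab: 20–29 mL/min → 42% of 2000 mg = 840 mg.
Total = 240 + 840 = 1080 mg.

1080 mg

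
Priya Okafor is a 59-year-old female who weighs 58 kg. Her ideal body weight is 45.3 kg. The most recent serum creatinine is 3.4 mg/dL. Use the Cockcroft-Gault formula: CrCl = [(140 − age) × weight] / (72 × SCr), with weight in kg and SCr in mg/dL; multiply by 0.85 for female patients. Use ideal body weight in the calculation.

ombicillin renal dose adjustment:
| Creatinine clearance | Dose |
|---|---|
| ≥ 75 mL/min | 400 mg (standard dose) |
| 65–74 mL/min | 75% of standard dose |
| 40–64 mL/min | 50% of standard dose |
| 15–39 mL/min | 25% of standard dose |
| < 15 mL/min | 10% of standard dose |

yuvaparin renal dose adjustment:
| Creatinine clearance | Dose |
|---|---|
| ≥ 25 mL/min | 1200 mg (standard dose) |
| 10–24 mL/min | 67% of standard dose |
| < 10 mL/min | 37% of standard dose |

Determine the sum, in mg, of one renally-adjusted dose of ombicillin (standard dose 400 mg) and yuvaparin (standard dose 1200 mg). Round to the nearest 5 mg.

845 mg

CrCl = (140 − 59) × 45.3 / (72 × 3.4) × 0.85 = 3669.3 / 244.80 × 0.85 ≈ 12.7 mL/min
CrCl ≈ 13 mL/min.
ombicillin: < 15 mL/min → 10% of 400 mg = 40 mg.
yuvaparin: 10–24 mL/min → 67% of 1200 mg = 804 mg.
Total = 40 + 804 = 844 mg.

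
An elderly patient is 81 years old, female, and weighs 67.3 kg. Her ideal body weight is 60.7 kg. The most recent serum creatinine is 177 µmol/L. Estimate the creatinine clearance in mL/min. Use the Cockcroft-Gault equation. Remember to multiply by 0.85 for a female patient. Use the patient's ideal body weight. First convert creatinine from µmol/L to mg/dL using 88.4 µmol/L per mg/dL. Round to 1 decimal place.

SCr = 177 / 88.4 = 2.002 mg/dL
CrCl = (140 − 81) × 60.7 / (72 × 2.002) × 0.85 = 3581.3 / 144.14 × 0.85 ≈ 21.1 mL/min

21.1 mL/min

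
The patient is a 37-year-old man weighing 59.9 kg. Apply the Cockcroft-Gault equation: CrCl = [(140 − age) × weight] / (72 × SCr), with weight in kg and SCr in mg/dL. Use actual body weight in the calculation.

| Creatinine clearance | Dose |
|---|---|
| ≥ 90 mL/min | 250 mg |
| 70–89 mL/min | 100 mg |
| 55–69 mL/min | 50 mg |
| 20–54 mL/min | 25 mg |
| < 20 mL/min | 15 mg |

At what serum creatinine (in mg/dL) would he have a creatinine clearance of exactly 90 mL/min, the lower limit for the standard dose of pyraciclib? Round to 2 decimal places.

0.95 mg/dL

Standard dose requires CrCl ≥ 90 mL/min.
Set (140 − 37) × 59.9 / (72 × SCr) = 90
SCr = (140 − 37) × 59.9 / (72 × 90) = 0.952 mg/dL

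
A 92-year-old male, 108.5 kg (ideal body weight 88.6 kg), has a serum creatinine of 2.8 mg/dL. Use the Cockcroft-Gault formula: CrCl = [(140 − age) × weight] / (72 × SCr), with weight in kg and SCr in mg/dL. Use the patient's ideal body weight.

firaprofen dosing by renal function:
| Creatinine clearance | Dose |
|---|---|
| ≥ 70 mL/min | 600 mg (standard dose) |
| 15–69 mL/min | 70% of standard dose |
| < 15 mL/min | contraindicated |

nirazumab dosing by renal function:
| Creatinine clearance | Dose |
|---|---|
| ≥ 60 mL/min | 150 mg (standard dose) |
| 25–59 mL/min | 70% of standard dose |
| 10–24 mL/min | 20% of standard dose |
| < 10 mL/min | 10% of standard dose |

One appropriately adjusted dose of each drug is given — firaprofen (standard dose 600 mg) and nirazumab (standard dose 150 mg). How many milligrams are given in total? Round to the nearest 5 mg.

CrCl = (140 − 92) × 88.6 / (72 × 2.8) = 4252.8 / 201.60 ≈ 21.1 mL/min
CrCl ≈ 21 mL/min.
firaprofen: 15–69 mL/min → 70% of 600 mg = 420 mg.
nirazumab: 10–24 mL/min → 20% of 150 mg = 30 mg.
Total = 420 + 30 = 450 mg.

450 mg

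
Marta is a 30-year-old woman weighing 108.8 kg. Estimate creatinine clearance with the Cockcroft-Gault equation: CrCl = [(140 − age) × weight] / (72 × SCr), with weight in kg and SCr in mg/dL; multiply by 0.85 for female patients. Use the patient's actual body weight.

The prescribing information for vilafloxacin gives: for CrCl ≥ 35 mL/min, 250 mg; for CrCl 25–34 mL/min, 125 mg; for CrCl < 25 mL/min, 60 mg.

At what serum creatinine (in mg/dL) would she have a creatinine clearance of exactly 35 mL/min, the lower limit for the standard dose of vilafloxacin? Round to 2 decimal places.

4.04 mg/dL

Standard dose requires CrCl ≥ 35 mL/min.
Set (140 − 30) × 108.8 × 0.85 / (72 × SCr) = 35
SCr = (140 − 30) × 108.8 × 0.85 / (72 × 35) = 4.037 mg/dL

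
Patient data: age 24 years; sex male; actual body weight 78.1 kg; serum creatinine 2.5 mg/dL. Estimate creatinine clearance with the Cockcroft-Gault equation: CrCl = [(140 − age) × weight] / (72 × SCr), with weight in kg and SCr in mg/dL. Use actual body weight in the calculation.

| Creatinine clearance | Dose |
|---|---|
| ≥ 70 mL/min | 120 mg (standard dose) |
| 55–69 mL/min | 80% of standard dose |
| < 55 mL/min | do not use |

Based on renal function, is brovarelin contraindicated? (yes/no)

CrCl = (140 − 24) × 78.1 / (72 × 2.5) = 9059.6 / 180.00 ≈ 50.3 mL/min
CrCl ≈ 50 mL/min, which is < 55 mL/min.

yes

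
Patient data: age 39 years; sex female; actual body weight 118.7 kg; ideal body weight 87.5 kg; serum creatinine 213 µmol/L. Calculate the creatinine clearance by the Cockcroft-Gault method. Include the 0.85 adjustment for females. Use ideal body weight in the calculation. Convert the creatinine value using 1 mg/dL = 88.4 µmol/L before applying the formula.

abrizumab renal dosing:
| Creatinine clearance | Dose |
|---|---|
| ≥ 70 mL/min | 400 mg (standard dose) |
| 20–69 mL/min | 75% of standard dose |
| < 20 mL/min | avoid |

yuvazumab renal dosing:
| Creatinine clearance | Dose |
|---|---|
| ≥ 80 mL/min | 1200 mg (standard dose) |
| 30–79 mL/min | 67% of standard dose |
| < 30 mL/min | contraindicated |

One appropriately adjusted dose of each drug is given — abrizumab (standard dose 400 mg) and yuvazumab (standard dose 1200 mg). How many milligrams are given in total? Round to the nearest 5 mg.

1105 mg

SCr = 213 / 88.4 = 2.41 mg/dL
CrCl = (140 − 39) × 87.5 / (72 × 2.41) × 0.85 = 8837.5 / 173.52 × 0.85 ≈ 43.3 mL/min
CrCl ≈ 43 mL/min.
abrizumab: 20–69 mL/min → 75% of 400 mg = 300 mg.
yuvazumab: 30–79 mL/min → 67% of 1200 mg = 804 mg.
Total = 300 + 804 = 1104 mg.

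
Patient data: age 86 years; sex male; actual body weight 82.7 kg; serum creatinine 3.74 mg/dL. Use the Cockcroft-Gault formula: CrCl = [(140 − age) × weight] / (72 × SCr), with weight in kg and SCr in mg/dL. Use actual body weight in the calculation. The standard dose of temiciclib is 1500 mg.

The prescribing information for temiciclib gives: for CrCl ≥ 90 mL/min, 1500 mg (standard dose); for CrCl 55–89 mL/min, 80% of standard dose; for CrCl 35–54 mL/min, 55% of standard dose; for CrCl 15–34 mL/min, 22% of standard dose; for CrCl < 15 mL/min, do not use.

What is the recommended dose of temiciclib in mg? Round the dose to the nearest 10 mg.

330 mg

CrCl = (140 − 86) × 82.7 / (72 × 3.74) = 4465.8 / 269.28 ≈ 16.6 mL/min
CrCl ≈ 17 mL/min → bracket 15–34 mL/min.
22% of 1500 mg = 330 mg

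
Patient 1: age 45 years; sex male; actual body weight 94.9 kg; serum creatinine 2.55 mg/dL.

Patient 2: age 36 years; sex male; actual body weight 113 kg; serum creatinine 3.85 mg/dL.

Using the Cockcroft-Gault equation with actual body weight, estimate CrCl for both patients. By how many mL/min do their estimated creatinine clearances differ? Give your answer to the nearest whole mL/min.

Patient 1: CrCl = (140 − 45) × 94.9 / (72 × 2.55) = 9015.5 / 183.60 ≈ 49.1 mL/min
Patient 2: CrCl = (140 − 36) × 113 / (72 × 3.85) = 11752.0 / 277.20 ≈ 42.4 mL/min
|49.1 − 42.4| = 6.7 mL/min

7 mL/min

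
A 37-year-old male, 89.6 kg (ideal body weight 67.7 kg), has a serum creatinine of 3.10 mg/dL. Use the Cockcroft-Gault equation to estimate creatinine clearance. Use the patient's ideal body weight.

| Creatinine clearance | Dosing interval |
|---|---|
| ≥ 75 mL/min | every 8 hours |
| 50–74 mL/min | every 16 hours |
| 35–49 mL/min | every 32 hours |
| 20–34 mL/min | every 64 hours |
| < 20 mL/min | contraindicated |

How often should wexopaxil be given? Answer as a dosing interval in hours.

every 64 hours

CrCl = (140 − 37) × 67.7 / (72 × 3.1) = 6973.1 / 223.20 ≈ 31.2 mL/min
CrCl ≈ 31 mL/min → bracket 20–34 mL/min → every 64 hours.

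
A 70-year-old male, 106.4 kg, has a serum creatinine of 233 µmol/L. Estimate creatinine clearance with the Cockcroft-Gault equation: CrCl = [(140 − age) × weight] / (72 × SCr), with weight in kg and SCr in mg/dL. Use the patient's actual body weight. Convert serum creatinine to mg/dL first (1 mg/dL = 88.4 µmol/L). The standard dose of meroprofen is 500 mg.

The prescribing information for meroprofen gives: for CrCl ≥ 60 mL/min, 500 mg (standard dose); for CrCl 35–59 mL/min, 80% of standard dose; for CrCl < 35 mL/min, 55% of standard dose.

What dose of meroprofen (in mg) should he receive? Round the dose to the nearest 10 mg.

400 mg

SCr = 233 / 88.4 = 2.636 mg/dL
CrCl = (140 − 70) × 106.4 / (72 × 2.636) = 7448.0 / 189.79 ≈ 39.2 mL/min
CrCl ≈ 39 mL/min → bracket 35–59 mL/min.
80% of 500 mg = 400 mg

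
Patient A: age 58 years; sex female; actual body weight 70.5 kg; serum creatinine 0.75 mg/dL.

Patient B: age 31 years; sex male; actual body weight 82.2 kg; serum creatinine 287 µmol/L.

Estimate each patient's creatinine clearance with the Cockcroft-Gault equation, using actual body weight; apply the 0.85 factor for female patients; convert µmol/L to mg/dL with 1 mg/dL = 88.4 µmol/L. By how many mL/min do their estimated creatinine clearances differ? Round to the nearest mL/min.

53 mL/min

Patient A: CrCl = (140 − 58) × 70.5 / (72 × 0.75) × 0.85 = 5781.0 / 54.00 × 0.85 ≈ 91.0 mL/min
Patient B: SCr = 287 / 88.4 = 3.247 mg/dL
Patient B: CrCl = (140 − 31) × 82.2 / (72 × 3.247) = 8959.8 / 233.78 ≈ 38.3 mL/min
|91.0 − 38.3| = 52.7 mL/min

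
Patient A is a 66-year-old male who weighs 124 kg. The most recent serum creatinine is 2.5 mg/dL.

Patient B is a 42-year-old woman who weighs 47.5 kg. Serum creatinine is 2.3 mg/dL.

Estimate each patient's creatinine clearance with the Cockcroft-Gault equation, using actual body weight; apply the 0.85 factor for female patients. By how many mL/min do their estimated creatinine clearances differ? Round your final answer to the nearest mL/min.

Patient A: CrCl = (140 − 66) × 124 / (72 × 2.5) = 9176.0 / 180.00 ≈ 51.0 mL/min
Patient B: CrCl = (140 − 42) × 47.5 / (72 × 2.3) × 0.85 = 4655.0 / 165.60 × 0.85 ≈ 23.9 mL/min
|51.0 − 23.9| = 27.1 mL/min

27 mL/min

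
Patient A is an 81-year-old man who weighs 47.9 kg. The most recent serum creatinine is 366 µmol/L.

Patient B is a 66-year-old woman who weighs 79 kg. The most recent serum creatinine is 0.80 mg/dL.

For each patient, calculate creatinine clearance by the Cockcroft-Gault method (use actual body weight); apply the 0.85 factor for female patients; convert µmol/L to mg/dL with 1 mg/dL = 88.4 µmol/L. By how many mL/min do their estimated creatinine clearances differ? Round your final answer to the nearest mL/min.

77 mL/min

Patient A: SCr = 366 / 88.4 = 4.14 mg/dL
Patient A: CrCl = (140 − 81) × 47.9 / (72 × 4.14) = 2826.1 / 298.08 ≈ 9.5 mL/min
Patient B: CrCl = (140 − 66) × 79 / (72 × 0.8) × 0.85 = 5846.0 / 57.60 × 0.85 ≈ 86.3 mL/min
|9.5 − 86.3| = 76.8 mL/min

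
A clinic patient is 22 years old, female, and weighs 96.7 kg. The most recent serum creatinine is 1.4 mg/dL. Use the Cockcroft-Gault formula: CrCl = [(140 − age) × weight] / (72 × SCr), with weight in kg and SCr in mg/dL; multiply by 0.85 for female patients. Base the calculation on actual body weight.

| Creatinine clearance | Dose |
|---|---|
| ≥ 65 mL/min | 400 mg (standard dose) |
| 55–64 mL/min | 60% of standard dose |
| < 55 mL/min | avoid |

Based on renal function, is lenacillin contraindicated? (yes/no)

no

CrCl = (140 − 22) × 96.7 / (72 × 1.4) × 0.85 = 11410.6 / 100.80 × 0.85 ≈ 96.2 mL/min
CrCl ≈ 96 mL/min, which is ≥ 55 mL/min.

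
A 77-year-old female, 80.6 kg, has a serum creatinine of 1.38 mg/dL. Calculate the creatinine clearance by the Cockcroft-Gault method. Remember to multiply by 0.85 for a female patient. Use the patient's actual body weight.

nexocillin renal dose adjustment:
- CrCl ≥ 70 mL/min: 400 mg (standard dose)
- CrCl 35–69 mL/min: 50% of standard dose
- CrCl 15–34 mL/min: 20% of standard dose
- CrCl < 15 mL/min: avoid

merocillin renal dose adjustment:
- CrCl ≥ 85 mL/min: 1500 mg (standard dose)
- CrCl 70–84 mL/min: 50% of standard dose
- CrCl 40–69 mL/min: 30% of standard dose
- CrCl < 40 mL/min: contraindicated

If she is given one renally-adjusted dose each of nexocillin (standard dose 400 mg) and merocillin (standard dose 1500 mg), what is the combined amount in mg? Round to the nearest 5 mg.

650 mg

CrCl = (140 − 77) × 80.6 / (72 × 1.38) × 0.85 = 5077.8 / 99.36 × 0.85 ≈ 43.4 mL/min
CrCl ≈ 43 mL/min.
nexocillin: 35–69 mL/min → 50% of 400 mg = 200 mg.
merocillin: 40–69 mL/min → 30% of 1500 mg = 450 mg.
Total = 200 + 450 = 650 mg.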